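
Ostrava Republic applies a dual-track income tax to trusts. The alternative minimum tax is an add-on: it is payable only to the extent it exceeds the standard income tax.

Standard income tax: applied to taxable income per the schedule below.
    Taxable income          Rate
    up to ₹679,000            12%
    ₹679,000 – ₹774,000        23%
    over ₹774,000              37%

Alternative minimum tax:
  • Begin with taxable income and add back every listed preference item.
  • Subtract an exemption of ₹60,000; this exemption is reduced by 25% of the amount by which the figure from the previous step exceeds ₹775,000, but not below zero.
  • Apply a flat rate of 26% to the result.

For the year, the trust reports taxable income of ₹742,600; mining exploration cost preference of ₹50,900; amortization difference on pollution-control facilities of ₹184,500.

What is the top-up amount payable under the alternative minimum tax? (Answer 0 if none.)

Standard income tax:
  ₹679,000 × 12% = ₹81,480
  ₹63,600 × 23% = ₹14,628
  → ₹96,108

Alternative minimum tax:
  Adjusted income: ₹742,600 + ₹50,900 + ₹184,500 = ₹978,000
  Exemption: ₹60,000 − 25% × (₹978,000 − ₹775,000) = ₹60,000 − ₹50,750 = ₹9,250
  Base: ₹978,000 − ₹9,250 = ₹968,750
  ₹968,750 × 26% = ₹251,875

Excess of alternative minimum tax over standard income tax: ₹251,875 − ₹96,108 = ₹155,767.

₹155,767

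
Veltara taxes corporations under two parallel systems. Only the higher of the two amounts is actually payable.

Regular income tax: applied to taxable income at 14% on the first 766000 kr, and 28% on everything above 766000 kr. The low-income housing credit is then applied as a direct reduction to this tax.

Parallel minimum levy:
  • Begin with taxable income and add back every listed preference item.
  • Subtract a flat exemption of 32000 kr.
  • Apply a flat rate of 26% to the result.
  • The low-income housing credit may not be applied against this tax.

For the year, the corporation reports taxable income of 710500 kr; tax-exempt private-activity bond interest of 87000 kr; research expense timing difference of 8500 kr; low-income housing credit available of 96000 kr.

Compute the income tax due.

201240 kr

Regular income tax:
  710500 kr × 14% = 99470 kr
  Less low-income housing credit 96000 kr → 3470 kr

Parallel minimum levy:
  Adjusted income: 710500 kr + 87000 kr + 8500 kr = 806000 kr
  Less exemption 32000 kr → base 774000 kr
  774000 kr × 26% = 201240 kr

201240 kr > 3470 kr, so the parallel minimum levy is the binding amount.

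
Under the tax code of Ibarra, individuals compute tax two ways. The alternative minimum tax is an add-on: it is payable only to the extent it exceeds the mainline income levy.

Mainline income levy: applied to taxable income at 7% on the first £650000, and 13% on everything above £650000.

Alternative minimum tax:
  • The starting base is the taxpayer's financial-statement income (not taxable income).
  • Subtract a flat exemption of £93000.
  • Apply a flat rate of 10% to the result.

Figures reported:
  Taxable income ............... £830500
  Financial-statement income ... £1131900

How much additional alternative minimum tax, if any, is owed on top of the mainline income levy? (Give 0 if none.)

Alternative minimum tax:
  Base (financial-statement income): £1131900
  Less exemption £93000 → base £1038900
  £1038900 × 10% = £103890

Mainline income levy:
  £650000 × 7% = £45500
  £180500 × 13% = £23465
  → £68965

Excess of alternative minimum tax over mainline income levy: £103890 − £68965 = £34925.

£34925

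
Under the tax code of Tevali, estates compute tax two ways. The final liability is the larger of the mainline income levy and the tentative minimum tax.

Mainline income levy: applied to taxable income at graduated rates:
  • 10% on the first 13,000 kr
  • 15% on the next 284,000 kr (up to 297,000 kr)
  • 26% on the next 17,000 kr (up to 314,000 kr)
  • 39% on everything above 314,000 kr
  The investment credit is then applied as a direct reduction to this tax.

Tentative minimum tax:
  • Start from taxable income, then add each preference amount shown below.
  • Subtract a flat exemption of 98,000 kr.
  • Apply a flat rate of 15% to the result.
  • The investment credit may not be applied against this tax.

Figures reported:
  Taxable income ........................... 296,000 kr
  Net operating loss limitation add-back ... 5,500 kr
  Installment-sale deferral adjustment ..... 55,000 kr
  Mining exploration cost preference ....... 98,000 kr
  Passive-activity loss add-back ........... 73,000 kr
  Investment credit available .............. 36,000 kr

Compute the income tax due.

64,425 kr

Tentative minimum tax:
  Adjusted income: 296,000 kr + 5,500 kr + 55,000 kr + 98,000 kr + 73,000 kr = 527,500 kr
  Less exemption 98,000 kr → base 429,500 kr
  429,500 kr × 15% = 64,425 kr

Mainline income levy:
  13,000 kr × 10% = 1,300 kr
  283,000 kr × 15% = 42,450 kr
  → 43,750 kr
  Less investment credit 36,000 kr → 7,750 kr

64,425 kr > 7,750 kr, so the tentative minimum tax is the binding amount.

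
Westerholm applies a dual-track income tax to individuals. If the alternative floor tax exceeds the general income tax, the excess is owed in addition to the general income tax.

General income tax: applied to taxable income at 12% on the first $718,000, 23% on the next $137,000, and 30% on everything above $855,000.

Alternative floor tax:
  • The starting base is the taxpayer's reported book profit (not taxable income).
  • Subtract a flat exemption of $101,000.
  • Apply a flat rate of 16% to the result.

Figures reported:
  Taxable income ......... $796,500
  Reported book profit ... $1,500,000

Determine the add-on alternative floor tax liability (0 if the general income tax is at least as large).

$119,625

Alternative floor tax:
  Base (reported book profit): $1,500,000
  Less exemption $101,000 → base $1,399,000
  $1,399,000 × 16% = $223,840

General income tax:
  $718,000 × 12% = $86,160
  $78,500 × 23% = $18,055
  → $104,215

Excess of alternative floor tax over general income tax: $223,840 − $104,215 = $119,625.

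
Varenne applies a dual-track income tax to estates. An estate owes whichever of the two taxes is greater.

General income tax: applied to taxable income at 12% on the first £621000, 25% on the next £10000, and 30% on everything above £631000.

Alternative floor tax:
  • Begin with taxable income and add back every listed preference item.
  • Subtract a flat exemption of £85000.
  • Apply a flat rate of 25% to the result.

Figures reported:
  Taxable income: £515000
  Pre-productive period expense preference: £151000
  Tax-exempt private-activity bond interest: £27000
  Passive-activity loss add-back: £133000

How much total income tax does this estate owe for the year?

£185250

General income tax:
  £515000 × 12% = £61800

Alternative floor tax:
  Adjusted income: £515000 + £151000 + £27000 + £133000 = £826000
  Less exemption £85000 → base £741000
  £741000 × 25% = £185250

£185250 > £61800, so the alternative floor tax is the binding amount.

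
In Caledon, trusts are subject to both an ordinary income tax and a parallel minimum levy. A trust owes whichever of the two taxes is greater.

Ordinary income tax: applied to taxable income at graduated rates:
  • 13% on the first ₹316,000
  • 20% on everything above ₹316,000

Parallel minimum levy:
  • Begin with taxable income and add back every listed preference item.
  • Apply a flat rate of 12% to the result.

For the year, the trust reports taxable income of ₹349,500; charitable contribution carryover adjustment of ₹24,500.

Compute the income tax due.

Ordinary income tax:
  ₹316,000 × 13% = ₹41,080
  ₹33,500 × 20% = ₹6,700
  → ₹47,780

Parallel minimum levy:
  Adjusted income: ₹349,500 + ₹24,500 = ₹374,000
  ₹374,000 × 12% = ₹44,880

₹47,780 > ₹44,880, so the ordinary income tax governs.

₹47,780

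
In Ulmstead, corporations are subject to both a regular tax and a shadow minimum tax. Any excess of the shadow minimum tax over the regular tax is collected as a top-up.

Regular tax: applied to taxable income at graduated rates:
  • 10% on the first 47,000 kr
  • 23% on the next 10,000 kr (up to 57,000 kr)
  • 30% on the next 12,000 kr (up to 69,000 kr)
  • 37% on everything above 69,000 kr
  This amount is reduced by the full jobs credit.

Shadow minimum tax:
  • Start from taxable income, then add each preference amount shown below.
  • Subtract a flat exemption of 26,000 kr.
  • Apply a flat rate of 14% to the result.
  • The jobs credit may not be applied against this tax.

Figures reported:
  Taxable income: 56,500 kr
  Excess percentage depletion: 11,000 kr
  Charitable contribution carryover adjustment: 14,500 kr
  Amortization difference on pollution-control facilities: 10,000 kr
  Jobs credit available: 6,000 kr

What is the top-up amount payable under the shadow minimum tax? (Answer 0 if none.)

8,355 kr

Shadow minimum tax:
  Adjusted income: 56,500 kr + 11,000 kr + 14,500 kr + 10,000 kr = 92,000 kr
  Less exemption 26,000 kr → base 66,000 kr
  66,000 kr × 14% = 9,240 kr

Regular tax:
  47,000 kr × 10% = 4,700 kr
  9,500 kr × 23% = 2,185 kr
  → 6,885 kr
  Less jobs credit 6,000 kr → 885 kr

Excess of shadow minimum tax over regular tax: 9,240 kr − 885 kr = 8,355 kr.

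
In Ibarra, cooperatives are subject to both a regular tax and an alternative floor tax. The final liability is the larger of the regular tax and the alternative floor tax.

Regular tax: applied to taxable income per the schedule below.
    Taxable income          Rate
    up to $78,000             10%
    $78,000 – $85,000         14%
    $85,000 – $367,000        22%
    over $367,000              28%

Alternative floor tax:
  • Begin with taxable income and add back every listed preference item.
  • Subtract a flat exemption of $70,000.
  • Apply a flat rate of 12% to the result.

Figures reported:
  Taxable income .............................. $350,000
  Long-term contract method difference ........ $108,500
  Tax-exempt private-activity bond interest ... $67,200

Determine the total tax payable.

Alternative floor tax:
  Adjusted income: $350,000 + $108,500 + $67,200 = $525,700
  Less exemption $70,000 → base $455,700
  $455,700 × 12% = $54,684

Regular tax:
  $78,000 × 10% = $7,800
  $7,000 × 14% = $980
  $265,000 × 22% = $58,300
  → $67,080

$67,080 > $54,684, so the regular tax governs.

$67,080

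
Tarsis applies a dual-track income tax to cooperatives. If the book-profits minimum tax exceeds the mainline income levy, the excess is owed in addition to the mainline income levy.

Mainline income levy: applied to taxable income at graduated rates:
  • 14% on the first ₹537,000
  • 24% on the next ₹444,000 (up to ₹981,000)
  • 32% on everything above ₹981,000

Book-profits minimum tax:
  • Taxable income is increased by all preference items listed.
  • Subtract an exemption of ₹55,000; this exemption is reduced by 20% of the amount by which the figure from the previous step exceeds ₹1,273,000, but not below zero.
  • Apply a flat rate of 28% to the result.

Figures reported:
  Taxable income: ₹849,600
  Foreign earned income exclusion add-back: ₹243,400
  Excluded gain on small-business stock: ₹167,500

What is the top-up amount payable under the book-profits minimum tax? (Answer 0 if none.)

₹187,336

Mainline income levy:
  ₹537,000 × 14% = ₹75,180
  ₹312,600 × 24% = ₹75,024
  → ₹150,204

Book-profits minimum tax:
  Adjusted income: ₹849,600 + ₹243,400 + ₹167,500 = ₹1,260,500
  Exemption: ₹1,260,500 ≤ ₹1,273,000, so full ₹55,000 applies
  Base: ₹1,260,500 − ₹55,000 = ₹1,205,500
  ₹1,205,500 × 28% = ₹337,540

Excess of book-profits minimum tax over mainline income levy: ₹337,540 − ₹150,204 = ₹187,336.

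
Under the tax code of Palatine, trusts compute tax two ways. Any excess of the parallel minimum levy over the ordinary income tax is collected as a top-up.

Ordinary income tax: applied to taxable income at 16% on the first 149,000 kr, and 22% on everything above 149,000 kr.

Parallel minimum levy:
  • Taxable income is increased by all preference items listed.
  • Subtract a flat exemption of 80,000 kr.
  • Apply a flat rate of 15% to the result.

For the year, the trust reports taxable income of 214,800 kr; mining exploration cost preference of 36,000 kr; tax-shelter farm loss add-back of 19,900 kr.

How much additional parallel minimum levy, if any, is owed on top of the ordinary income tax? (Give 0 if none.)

0 kr

Ordinary income tax:
  149,000 kr × 16% = 23,840 kr
  65,800 kr × 22% = 14,476 kr
  → 38,316 kr

Parallel minimum levy:
  Adjusted income: 214,800 kr + 36,000 kr + 19,900 kr = 270,700 kr
  Less exemption 80,000 kr → base 190,700 kr
  190,700 kr × 15% = 28,605 kr

28,605 kr ≤ 38,316 kr, so no add-on is due.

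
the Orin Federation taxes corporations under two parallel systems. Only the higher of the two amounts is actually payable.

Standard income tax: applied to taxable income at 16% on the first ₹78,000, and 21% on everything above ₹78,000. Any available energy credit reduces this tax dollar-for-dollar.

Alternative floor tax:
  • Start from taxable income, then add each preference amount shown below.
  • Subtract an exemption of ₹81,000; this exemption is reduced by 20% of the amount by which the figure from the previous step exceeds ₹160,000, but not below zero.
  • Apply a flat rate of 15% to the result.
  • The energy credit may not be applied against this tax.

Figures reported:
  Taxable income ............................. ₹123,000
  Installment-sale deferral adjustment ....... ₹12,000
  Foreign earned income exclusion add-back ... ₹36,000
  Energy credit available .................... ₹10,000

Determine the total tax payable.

Standard income tax:
  ₹78,000 × 16% = ₹12,480
  ₹45,000 × 21% = ₹9,450
  → ₹21,930
  Less energy credit ₹10,000 → ₹11,930

Alternative floor tax:
  Adjusted income: ₹123,000 + ₹12,000 + ₹36,000 = ₹171,000
  Exemption: ₹81,000 − 20% × (₹171,000 − ₹160,000) = ₹81,000 − ₹2,200 = ₹78,800
  Base: ₹171,000 − ₹78,800 = ₹92,200
  ₹92,200 × 15% = ₹13,830

₹13,830 > ₹11,930, so the alternative floor tax is the binding amount.

₹13,830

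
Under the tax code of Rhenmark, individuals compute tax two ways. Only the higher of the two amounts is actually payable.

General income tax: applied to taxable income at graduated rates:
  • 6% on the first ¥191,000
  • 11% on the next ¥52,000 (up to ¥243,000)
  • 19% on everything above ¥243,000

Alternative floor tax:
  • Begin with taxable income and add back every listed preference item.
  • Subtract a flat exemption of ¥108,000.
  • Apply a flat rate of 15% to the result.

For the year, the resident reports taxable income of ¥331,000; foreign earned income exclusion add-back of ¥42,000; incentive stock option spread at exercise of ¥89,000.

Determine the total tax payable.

Alternative floor tax:
  Adjusted income: ¥331,000 + ¥42,000 + ¥89,000 = ¥462,000
  Less exemption ¥108,000 → base ¥354,000
  ¥354,000 × 15% = ¥53,100

General income tax:
  ¥191,000 × 6% = ¥11,460
  ¥52,000 × 11% = ¥5,720
  ¥88,000 × 19% = ¥16,720
  → ¥33,900

¥53,100 > ¥33,900, so the alternative floor tax is the binding amount.

¥53,100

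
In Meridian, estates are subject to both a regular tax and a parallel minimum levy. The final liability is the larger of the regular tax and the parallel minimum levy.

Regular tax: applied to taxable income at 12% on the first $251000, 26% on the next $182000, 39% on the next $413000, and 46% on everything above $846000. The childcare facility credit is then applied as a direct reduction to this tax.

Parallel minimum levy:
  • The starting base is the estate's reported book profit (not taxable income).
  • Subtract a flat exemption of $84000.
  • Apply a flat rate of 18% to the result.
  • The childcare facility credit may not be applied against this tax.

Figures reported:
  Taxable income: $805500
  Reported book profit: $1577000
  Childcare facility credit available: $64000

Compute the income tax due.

Regular tax:
  $251000 × 12% = $30120
  $182000 × 26% = $47320
  $372500 × 39% = $145275
  → $222715
  Less childcare facility credit $64000 → $158715

Parallel minimum levy:
  Base (reported book profit): $1577000
  Less exemption $84000 → base $1493000
  $1493000 × 18% = $268740

$268740 > $158715, so the parallel minimum levy is the binding amount.

$268740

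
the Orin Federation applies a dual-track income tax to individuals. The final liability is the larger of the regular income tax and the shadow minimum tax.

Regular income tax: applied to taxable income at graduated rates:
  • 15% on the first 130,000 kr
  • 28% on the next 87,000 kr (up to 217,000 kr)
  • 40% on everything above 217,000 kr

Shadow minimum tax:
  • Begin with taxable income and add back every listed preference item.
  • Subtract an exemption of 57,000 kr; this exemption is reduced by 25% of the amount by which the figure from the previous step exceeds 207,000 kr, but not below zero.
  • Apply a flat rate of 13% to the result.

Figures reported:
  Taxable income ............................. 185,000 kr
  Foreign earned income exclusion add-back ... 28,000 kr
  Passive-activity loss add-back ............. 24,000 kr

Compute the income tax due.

34,900 kr

Regular income tax:
  130,000 kr × 15% = 19,500 kr
  55,000 kr × 28% = 15,400 kr
  → 34,900 kr

Shadow minimum tax:
  Adjusted income: 185,000 kr + 28,000 kr + 24,000 kr = 237,000 kr
  Exemption: 57,000 kr − 25% × (237,000 kr − 207,000 kr) = 57,000 kr − 7,500 kr = 49,500 kr
  Base: 237,000 kr − 49,500 kr = 187,500 kr
  187,500 kr × 13% = 24,375 kr

34,900 kr > 24,375 kr, so the regular income tax governs.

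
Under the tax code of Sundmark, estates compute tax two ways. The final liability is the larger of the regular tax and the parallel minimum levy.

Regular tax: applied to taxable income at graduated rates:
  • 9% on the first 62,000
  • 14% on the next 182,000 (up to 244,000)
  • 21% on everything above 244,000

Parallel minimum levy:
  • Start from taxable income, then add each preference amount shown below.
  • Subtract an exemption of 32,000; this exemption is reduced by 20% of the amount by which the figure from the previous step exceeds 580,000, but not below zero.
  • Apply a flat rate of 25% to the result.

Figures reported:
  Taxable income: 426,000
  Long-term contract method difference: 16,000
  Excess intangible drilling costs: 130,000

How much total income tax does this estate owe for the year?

Regular tax:
  62,000 × 9% = 5,580
  182,000 × 14% = 25,480
  182,000 × 21% = 38,220
  → 69,280

Parallel minimum levy:
  Adjusted income: 426,000 + 16,000 + 130,000 = 572,000
  Exemption: 572,000 ≤ 580,000, so full 32,000 applies
  Base: 572,000 − 32,000 = 540,000
  540,000 × 25% = 135,000

135,000 > 69,280, so the parallel minimum levy is the binding amount.

135,000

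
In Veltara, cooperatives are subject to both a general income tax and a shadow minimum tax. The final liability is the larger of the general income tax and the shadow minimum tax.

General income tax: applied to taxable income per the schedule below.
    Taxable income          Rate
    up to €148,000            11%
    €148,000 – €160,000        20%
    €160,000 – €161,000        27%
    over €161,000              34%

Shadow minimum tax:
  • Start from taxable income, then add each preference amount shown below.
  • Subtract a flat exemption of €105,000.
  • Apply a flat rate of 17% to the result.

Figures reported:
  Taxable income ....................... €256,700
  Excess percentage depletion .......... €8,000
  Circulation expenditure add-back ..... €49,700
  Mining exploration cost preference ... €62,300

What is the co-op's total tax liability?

General income tax:
  €148,000 × 11% = €16,280
  €12,000 × 20% = €2,400
  €1,000 × 27% = €270
  €95,700 × 34% = €32,538
  → €51,488

Shadow minimum tax:
  Adjusted income: €256,700 + €8,000 + €49,700 + €62,300 = €376,700
  Less exemption €105,000 → base €271,700
  €271,700 × 17% = €46,189

€51,488 > €46,189, so the general income tax governs.

€51,488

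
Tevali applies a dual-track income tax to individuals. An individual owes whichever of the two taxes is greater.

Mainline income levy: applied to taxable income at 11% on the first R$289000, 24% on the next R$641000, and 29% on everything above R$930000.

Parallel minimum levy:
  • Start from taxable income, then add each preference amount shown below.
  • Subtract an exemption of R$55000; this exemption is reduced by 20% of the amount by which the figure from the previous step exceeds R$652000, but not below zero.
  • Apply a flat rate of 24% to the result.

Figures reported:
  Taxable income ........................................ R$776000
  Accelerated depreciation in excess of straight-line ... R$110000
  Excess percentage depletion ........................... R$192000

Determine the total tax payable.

R$258720

Mainline income levy:
  R$289000 × 11% = R$31790
  R$487000 × 24% = R$116880
  → R$148670

Parallel minimum levy:
  Adjusted income: R$776000 + R$110000 + R$192000 = R$1078000
  Exemption: 20% × (R$1078000 − R$652000) = R$85200 ≥ R$55000, so the exemption is fully phased out
  Base: R$1078000 − R$0 = R$1078000
  R$1078000 × 24% = R$258720

R$258720 > R$148670, so the parallel minimum levy is the binding amount.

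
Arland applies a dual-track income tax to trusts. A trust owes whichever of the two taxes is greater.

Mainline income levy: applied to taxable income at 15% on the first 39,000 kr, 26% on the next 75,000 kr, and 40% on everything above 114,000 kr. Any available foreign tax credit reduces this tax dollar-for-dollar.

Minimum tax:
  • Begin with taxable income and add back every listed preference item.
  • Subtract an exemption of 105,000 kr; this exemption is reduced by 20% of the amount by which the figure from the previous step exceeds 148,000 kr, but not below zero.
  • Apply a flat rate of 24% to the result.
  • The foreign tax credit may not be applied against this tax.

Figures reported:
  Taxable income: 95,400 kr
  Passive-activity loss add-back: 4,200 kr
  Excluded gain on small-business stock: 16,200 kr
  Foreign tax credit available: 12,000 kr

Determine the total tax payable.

8,514 kr

Mainline income levy:
  39,000 kr × 15% = 5,850 kr
  56,400 kr × 26% = 14,664 kr
  → 20,514 kr
  Less foreign tax credit 12,000 kr → 8,514 kr

Minimum tax:
  Adjusted income: 95,400 kr + 4,200 kr + 16,200 kr = 115,800 kr
  Exemption: 115,800 kr ≤ 148,000 kr, so full 105,000 kr applies
  Base: 115,800 kr − 105,000 kr = 10,800 kr
  10,800 kr × 24% = 2,592 kr

8,514 kr > 2,592 kr, so the mainline income levy governs.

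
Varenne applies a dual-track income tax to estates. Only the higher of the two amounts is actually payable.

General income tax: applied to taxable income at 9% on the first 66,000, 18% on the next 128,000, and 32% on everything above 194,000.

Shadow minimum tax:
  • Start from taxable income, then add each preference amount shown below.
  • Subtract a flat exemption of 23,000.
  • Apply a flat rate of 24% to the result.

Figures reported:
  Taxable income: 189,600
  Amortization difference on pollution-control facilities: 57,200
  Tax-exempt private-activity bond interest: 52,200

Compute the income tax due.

66,240

General income tax:
  66,000 × 9% = 5,940
  123,600 × 18% = 22,248
  → 28,188

Shadow minimum tax:
  Adjusted income: 189,600 + 57,200 + 52,200 = 299,000
  Less exemption 23,000 → base 276,000
  276,000 × 24% = 66,240

66,240 > 28,188, so the shadow minimum tax is the binding amount.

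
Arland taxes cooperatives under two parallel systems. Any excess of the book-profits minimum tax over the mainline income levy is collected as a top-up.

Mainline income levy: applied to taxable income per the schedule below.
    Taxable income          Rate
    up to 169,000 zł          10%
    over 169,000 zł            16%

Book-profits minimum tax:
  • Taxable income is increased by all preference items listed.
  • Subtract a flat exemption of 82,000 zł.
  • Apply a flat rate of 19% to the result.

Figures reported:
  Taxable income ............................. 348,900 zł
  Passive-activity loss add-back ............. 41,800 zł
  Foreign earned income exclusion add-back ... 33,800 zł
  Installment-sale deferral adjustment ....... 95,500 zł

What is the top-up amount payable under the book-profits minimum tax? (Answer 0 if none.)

37,536 zł

Book-profits minimum tax:
  Adjusted income: 348,900 zł + 41,800 zł + 33,800 zł + 95,500 zł = 520,000 zł
  Less exemption 82,000 zł → base 438,000 zł
  438,000 zł × 19% = 83,220 zł

Mainline income levy:
  169,000 zł × 10% = 16,900 zł
  179,900 zł × 16% = 28,784 zł
  → 45,684 zł

Excess of book-profits minimum tax over mainline income levy: 83,220 zł − 45,684 zł = 37,536 zł.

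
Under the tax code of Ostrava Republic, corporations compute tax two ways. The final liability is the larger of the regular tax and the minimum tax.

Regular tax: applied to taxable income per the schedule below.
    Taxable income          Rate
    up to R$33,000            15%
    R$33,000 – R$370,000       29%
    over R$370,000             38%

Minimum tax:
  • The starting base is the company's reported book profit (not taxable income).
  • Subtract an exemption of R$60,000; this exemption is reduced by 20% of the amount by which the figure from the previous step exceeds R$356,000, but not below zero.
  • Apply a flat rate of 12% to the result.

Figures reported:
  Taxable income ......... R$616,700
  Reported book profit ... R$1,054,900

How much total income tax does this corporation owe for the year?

R$196,426

Minimum tax:
  Base (reported book profit): R$1,054,900
  Exemption: 20% × (R$1,054,900 − R$356,000) = R$139,780 ≥ R$60,000, so the exemption is fully phased out
  Base: R$1,054,900 − R$0 = R$1,054,900
  R$1,054,900 × 12% = R$126,588

Regular tax:
  R$33,000 × 15% = R$4,950
  R$337,000 × 29% = R$97,730
  R$246,700 × 38% = R$93,746
  → R$196,426

R$196,426 > R$126,588, so the regular tax governs.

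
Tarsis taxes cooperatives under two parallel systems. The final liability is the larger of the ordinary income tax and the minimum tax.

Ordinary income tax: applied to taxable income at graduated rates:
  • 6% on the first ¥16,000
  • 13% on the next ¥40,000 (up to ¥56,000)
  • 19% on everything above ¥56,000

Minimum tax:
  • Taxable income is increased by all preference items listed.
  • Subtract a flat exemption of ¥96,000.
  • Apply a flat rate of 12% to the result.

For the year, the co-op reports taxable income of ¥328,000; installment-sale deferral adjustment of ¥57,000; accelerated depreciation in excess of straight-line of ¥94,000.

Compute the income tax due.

Minimum tax:
  Adjusted income: ¥328,000 + ¥57,000 + ¥94,000 = ¥479,000
  Less exemption ¥96,000 → base ¥383,000
  ¥383,000 × 12% = ¥45,960

Ordinary income tax:
  ¥16,000 × 6% = ¥960
  ¥40,000 × 13% = ¥5,200
  ¥272,000 × 19% = ¥51,680
  → ¥57,840

¥57,840 > ¥45,960, so the ordinary income tax governs.

¥57,840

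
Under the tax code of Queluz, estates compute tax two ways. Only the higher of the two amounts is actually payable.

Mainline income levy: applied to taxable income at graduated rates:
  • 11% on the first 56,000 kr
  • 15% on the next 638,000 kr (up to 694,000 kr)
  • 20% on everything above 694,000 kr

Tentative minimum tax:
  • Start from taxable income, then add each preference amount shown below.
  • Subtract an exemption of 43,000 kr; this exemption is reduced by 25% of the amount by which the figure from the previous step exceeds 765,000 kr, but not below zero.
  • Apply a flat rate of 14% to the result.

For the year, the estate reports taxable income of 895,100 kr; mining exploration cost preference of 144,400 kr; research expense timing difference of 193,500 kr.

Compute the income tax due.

172,620 kr

Mainline income levy:
  56,000 kr × 11% = 6,160 kr
  638,000 kr × 15% = 95,700 kr
  201,100 kr × 20% = 40,220 kr
  → 142,080 kr

Tentative minimum tax:
  Adjusted income: 895,100 kr + 144,400 kr + 193,500 kr = 1,233,000 kr
  Exemption: 25% × (1,233,000 kr − 765,000 kr) = 117,000 kr ≥ 43,000 kr, so the exemption is fully phased out
  Base: 1,233,000 kr − 0 kr = 1,233,000 kr
  1,233,000 kr × 14% = 172,620 kr

172,620 kr > 142,080 kr, so the tentative minimum tax is the binding amount.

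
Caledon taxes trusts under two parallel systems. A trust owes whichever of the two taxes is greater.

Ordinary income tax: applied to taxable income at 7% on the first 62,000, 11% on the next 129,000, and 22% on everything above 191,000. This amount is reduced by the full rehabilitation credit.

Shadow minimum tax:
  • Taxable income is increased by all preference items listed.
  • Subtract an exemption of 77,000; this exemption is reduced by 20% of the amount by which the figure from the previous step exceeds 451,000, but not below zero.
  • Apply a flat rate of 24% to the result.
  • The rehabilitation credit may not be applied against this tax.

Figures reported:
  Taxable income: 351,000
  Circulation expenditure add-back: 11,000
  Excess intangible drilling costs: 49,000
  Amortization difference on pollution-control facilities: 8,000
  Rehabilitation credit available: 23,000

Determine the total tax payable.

82,080

Shadow minimum tax:
  Adjusted income: 351,000 + 11,000 + 49,000 + 8,000 = 419,000
  Exemption: 419,000 ≤ 451,000, so full 77,000 applies
  Base: 419,000 − 77,000 = 342,000
  342,000 × 24% = 82,080

Ordinary income tax:
  62,000 × 7% = 4,340
  129,000 × 11% = 14,190
  160,000 × 22% = 35,200
  → 53,730
  Less rehabilitation credit 23,000 → 30,730

82,080 > 30,730, so the shadow minimum tax is the binding amount.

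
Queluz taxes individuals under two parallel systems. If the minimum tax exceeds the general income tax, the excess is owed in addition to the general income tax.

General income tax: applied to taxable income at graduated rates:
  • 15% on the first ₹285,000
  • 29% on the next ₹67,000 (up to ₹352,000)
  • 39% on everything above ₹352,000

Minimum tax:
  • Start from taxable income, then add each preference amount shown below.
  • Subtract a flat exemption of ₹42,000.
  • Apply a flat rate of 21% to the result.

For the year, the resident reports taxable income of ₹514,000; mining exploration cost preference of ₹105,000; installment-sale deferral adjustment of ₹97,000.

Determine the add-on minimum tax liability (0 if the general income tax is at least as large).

₹16,180

General income tax:
  ₹285,000 × 15% = ₹42,750
  ₹67,000 × 29% = ₹19,430
  ₹162,000 × 39% = ₹63,180
  → ₹125,360

Minimum tax:
  Adjusted income: ₹514,000 + ₹105,000 + ₹97,000 = ₹716,000
  Less exemption ₹42,000 → base ₹674,000
  ₹674,000 × 21% = ₹141,540

Excess of minimum tax over general income tax: ₹141,540 − ₹125,360 = ₹16,180.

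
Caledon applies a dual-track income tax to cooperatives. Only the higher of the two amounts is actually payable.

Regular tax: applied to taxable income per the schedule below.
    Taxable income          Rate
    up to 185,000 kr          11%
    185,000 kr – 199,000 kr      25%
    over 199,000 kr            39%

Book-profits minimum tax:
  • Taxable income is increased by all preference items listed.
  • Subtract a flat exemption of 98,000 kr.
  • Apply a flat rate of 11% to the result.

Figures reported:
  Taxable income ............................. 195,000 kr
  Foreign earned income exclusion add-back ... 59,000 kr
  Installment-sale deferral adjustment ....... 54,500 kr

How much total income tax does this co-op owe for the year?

23,155 kr

Book-profits minimum tax:
  Adjusted income: 195,000 kr + 59,000 kr + 54,500 kr = 308,500 kr
  Less exemption 98,000 kr → base 210,500 kr
  210,500 kr × 11% = 23,155 kr

Regular tax:
  185,000 kr × 11% = 20,350 kr
  10,000 kr × 25% = 2,500 kr
  → 22,850 kr

23,155 kr > 22,850 kr, so the book-profits minimum tax is the binding amount.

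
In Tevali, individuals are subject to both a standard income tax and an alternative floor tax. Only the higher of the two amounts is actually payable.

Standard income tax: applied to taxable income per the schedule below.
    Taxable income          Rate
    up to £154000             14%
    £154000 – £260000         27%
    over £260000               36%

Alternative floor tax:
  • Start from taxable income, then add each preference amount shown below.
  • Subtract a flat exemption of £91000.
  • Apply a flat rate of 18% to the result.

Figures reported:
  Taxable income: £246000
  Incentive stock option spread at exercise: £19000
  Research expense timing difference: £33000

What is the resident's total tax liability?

£46400

Alternative floor tax:
  Adjusted income: £246000 + £19000 + £33000 = £298000
  Less exemption £91000 → base £207000
  £207000 × 18% = £37260

Standard income tax:
  £154000 × 14% = £21560
  £92000 × 27% = £24840
  → £46400

£46400 > £37260, so the standard income tax governs.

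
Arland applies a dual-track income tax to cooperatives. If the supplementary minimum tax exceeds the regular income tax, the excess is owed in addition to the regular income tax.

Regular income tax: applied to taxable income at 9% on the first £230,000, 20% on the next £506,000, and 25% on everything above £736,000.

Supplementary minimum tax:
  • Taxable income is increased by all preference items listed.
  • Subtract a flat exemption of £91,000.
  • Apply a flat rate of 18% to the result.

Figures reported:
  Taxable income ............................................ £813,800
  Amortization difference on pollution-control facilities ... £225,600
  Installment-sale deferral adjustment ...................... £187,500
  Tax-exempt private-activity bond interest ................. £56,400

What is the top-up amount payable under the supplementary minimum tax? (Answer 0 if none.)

£73,264

Regular income tax:
  £230,000 × 9% = £20,700
  £506,000 × 20% = £101,200
  £77,800 × 25% = £19,450
  → £141,350

Supplementary minimum tax:
  Adjusted income: £813,800 + £225,600 + £187,500 + £56,400 = £1,283,300
  Less exemption £91,000 → base £1,192,300
  £1,192,300 × 18% = £214,614

Excess of supplementary minimum tax over regular income tax: £214,614 − £141,350 = £73,264.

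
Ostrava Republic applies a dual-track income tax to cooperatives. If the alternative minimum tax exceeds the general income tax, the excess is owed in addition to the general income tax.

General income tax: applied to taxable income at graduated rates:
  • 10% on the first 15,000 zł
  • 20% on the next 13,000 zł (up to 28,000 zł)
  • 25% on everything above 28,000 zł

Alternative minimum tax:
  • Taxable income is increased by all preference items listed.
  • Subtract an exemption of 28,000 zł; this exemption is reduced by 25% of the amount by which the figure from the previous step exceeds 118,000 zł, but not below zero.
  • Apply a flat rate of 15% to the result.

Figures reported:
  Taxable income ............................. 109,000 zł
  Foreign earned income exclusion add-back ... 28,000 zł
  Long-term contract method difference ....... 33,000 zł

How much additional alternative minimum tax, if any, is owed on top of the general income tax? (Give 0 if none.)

Alternative minimum tax:
  Adjusted income: 109,000 zł + 28,000 zł + 33,000 zł = 170,000 zł
  Exemption: 28,000 zł − 25% × (170,000 zł − 118,000 zł) = 28,000 zł − 13,000 zł = 15,000 zł
  Base: 170,000 zł − 15,000 zł = 155,000 zł
  155,000 zł × 15% = 23,250 zł

General income tax:
  15,000 zł × 10% = 1,500 zł
  13,000 zł × 20% = 2,600 zł
  81,000 zł × 25% = 20,250 zł
  → 24,350 zł

23,250 zł ≤ 24,350 zł, so no add-on is due.

0 zł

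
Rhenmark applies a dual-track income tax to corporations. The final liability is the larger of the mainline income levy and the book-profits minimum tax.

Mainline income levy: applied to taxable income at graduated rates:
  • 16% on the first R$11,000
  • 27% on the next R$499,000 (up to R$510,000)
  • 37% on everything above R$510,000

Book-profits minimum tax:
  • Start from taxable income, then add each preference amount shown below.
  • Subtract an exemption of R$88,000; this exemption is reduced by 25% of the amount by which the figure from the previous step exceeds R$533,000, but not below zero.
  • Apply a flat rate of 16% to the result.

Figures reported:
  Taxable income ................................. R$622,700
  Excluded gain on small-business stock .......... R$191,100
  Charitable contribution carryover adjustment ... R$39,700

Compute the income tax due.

R$178,189

Mainline income levy:
  R$11,000 × 16% = R$1,760
  R$499,000 × 27% = R$134,730
  R$112,700 × 37% = R$41,699
  → R$178,189

Book-profits minimum tax:
  Adjusted income: R$622,700 + R$191,100 + R$39,700 = R$853,500
  Exemption: R$88,000 − 25% × (R$853,500 − R$533,000) = R$88,000 − R$80,125 = R$7,875
  Base: R$853,500 − R$7,875 = R$845,625
  R$845,625 × 16% = R$135,300

R$178,189 > R$135,300, so the mainline income levy governs.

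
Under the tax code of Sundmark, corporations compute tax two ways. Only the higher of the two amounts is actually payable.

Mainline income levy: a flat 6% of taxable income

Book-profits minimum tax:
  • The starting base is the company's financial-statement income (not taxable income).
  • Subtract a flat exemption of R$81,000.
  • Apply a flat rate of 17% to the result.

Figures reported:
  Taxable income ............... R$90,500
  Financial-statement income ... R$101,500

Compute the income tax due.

R$5,430

Book-profits minimum tax:
  Base (financial-statement income): R$101,500
  Less exemption R$81,000 → base R$20,500
  R$20,500 × 17% = R$3,485

Mainline income levy:
  R$90,500 × 6% = R$5,430

R$5,430 > R$3,485, so the mainline income levy governs.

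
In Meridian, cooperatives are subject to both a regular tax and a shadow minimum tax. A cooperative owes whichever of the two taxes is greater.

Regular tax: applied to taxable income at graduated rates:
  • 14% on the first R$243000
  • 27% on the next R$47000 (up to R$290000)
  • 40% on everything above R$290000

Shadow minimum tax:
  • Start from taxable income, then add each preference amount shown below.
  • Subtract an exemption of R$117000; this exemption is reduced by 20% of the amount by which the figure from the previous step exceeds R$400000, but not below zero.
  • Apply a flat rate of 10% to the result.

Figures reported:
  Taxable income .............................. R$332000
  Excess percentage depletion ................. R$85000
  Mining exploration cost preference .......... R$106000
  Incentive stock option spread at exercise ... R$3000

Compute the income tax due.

Regular tax:
  R$243000 × 14% = R$34020
  R$47000 × 27% = R$12690
  R$42000 × 40% = R$16800
  → R$63510

Shadow minimum tax:
  Adjusted income: R$332000 + R$85000 + R$106000 + R$3000 = R$526000
  Exemption: R$117000 − 20% × (R$526000 − R$400000) = R$117000 − R$25200 = R$91800
  Base: R$526000 − R$91800 = R$434200
  R$434200 × 10% = R$43420

R$63510 > R$43420, so the regular tax governs.

R$63510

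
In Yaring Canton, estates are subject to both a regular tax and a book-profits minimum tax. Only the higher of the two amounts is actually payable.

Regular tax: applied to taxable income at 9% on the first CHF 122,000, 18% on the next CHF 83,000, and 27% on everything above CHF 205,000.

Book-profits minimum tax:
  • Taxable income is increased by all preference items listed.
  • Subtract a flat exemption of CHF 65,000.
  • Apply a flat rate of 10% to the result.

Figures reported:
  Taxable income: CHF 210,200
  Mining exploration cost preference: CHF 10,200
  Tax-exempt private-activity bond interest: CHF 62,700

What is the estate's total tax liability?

Regular tax:
  CHF 122,000 × 9% = CHF 10,980
  CHF 83,000 × 18% = CHF 14,940
  CHF 5,200 × 27% = CHF 1,404
  → CHF 27,324

Book-profits minimum tax:
  Adjusted income: CHF 210,200 + CHF 10,200 + CHF 62,700 = CHF 283,100
  Less exemption CHF 65,000 → base CHF 218,100
  CHF 218,100 × 10% = CHF 21,810

CHF 27,324 > CHF 21,810, so the regular tax governs.

CHF 27,324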